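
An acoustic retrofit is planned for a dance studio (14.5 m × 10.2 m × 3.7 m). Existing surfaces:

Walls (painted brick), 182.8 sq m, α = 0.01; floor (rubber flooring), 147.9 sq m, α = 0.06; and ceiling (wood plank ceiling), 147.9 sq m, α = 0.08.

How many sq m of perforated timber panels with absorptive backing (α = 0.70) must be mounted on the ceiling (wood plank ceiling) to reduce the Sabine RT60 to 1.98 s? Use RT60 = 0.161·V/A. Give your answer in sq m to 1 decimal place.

Equivalent absorption area: A₁ = 182.8×0.01 + 147.9×0.06 + 147.9×0.08 = 22.534 sq m.
V = 547.23 m³. Target absorption A₂ = 0.161 × 547.23 / 1.98 = 44.497 sabins.
ΔA needed = 44.497 − 22.534 = 21.963 sabins.
Net gain per sq m: Δα = 0.70 − 0.08 = 0.62.
Panel area = 21.963 / 0.62 = 35.4 sq m.

35.4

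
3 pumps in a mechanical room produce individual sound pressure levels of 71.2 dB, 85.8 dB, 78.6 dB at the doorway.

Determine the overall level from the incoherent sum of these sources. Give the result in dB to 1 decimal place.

86.7 dB

Σ 10^(Lᵢ/10) = 4.658e+08.
L_total = 10·log₁₀(4.658e+08) = 86.7 dB.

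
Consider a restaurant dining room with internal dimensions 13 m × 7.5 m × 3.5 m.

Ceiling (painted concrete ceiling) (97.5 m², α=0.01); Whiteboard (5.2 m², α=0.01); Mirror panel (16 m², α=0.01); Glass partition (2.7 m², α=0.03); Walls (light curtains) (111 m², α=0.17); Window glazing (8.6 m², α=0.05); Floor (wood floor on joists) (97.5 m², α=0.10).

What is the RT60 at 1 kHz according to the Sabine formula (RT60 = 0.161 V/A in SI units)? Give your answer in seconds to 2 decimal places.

Equivalent absorption area: A = 97.5×0.01 + 5.2×0.01 + 16×0.01 + 2.7×0.03 + 111×0.17 + 8.6×0.05 + 97.5×0.10 = 30.318 m².
V = 13·7.5·3.5 = 341.25 m³.
Sabine: RT60 = 0.161 × 341.25 / 30.318 = 1.81 s.

1.81 s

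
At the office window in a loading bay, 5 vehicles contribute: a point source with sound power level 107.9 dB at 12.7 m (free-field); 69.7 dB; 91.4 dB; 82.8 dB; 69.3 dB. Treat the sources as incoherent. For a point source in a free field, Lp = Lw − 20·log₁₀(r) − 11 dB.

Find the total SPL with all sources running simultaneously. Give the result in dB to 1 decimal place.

92.1 dB

Source at 12.7 m: Lp = 107.9 − 20·log₁₀(12.7) − 11 = 74.8 dB.
Sum in the linear (power) domain: Σ 10^(Lᵢ/10) = 10^(74.8/10) + 10^(69.7/10) + 10^(91.4/10) + 10^(82.8/10) + 10^(69.3/10) = 1.619e+09.
Back to dB: 10·log₁₀ Σ = 92.1 dB.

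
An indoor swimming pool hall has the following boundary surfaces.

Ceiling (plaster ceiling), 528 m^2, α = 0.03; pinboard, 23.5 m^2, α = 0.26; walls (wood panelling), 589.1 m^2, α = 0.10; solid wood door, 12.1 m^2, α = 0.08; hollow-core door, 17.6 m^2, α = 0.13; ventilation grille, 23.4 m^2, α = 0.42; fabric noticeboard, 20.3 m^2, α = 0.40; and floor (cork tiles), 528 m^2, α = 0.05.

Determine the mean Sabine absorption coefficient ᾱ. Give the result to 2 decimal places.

0.07

S = Σ Sᵢ = 528 + 23.5 + 589.1 + 12.1 + 17.6 + 23.4 + 20.3 + 528 = 1742.0 m^2.
A = 528×0.03 + 23.5×0.26 + 589.1×0.10 + 12.1×0.08 + 17.6×0.13 + 23.4×0.42 + 20.3×0.40 + 528×0.05 = 128.464 sabins.
ᾱ = A/S = 0.07.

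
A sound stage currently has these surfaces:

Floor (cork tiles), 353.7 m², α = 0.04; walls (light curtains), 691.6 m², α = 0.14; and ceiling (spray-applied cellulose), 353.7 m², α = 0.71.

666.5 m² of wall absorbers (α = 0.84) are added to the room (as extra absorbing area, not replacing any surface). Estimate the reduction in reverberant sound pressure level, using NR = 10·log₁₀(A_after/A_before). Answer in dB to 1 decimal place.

4.1 dB

Total absorption A_before = 353.7×0.04 + 691.6×0.14 + 353.7×0.71
  = 14.148 + 96.824 + 251.127 = 362.099 m² sabins.
Treatment contributes 666.5·0.84 = 559.860 sabins.
A_after = 362.099 + 559.860 = 921.959 sabins.
Reduction = 10 log₁₀(A_after/A_before) = 10 log₁₀(2.5462) = 4.1 dB.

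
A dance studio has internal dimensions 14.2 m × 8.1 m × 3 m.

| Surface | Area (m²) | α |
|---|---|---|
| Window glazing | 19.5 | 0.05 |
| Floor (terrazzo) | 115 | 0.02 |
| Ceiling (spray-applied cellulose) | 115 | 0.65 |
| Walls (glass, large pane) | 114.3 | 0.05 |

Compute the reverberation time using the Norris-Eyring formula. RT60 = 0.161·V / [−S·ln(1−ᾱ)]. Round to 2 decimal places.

S = Σ Sᵢ = 363.8 m².
Σ(Sᵢαᵢ) = 19.5·0.05 + 115·0.02 + 115·0.65 + 114.3·0.05 = 83.740.
Mean coefficient ᾱ = A/S = 0.2302.
−S·ln(1−ᾱ) = −363.8 × ln(1 − 0.2302) = 95.179.
V = 14.2 × 8.1 × 3 = 345.06 m³.
RT60 = 0.161 × 345.06 / 95.179 = 0.58 s.

0.58 s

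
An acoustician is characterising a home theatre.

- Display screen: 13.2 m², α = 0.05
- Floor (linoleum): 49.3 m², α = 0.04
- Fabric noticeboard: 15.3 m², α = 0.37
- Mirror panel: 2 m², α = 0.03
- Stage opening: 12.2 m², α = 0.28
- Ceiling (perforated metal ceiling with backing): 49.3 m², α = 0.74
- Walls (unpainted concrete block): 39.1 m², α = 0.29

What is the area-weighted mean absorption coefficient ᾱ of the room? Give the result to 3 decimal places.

0.330

Total surface area S = 180.4 m².
Σ(Sᵢαᵢ) = 13.2*0.05 + 49.3*0.04 + 15.3*0.37 + 2*0.03 + 12.2*0.28 + 49.3*0.74 + 39.1*0.29 = 59.590.
ᾱ = 59.590 / 180.4 = 0.330.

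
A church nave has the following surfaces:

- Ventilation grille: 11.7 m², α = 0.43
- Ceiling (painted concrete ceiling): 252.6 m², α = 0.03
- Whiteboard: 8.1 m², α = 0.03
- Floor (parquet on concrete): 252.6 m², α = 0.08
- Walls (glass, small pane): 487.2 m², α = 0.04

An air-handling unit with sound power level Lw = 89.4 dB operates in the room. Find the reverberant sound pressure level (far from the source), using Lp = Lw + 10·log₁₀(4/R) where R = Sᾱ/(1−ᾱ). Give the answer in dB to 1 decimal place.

78.0 dB

Σ(Sᵢαᵢ) = 11.7×0.43 + 252.6×0.03 + 8.1×0.03 + 252.6×0.08 + 487.2×0.04 = 52.548; total area S = 1012.2 m².
ᾱ = 52.548/1012.2 = 0.0519; R = Sᾱ/(1−ᾱ) = 52.548/(1−0.0519) = 55.425 m².
Lp = Lw + 10 log₁₀(4/R) = 89.4 -11.42 = 78.0 dB.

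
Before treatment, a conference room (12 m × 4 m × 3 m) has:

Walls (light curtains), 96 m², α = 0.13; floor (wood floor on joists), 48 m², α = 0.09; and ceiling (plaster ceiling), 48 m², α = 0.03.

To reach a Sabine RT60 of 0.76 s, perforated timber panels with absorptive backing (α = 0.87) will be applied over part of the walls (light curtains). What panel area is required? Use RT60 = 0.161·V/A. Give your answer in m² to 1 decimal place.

Summing Sᵢαᵢ: 12.480 + 4.320 + 1.440 → A₁ = 18.240 sabins.
Required A₂ = 0.161·144/0.76 = 30.505 sabins.
ΔA needed = 30.505 − 18.240 = 12.265 sabins.
Each m² of panel replacing the walls (light curtains) adds (0.87 − 0.13) = 0.74 sabins.
Area = ΔA/Δα = 12.265/0.74 = 16.6 m².

16.6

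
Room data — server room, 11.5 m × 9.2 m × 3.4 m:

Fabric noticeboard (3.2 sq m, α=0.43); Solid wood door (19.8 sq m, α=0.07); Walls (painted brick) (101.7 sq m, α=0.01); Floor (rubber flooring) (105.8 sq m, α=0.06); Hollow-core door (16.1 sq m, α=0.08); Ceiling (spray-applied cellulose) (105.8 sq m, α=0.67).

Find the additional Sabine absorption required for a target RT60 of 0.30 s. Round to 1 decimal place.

110.7 sabins

Equivalent absorption area: A₁ = 3.2×0.43 + 19.8×0.07 + 101.7×0.01 + 105.8×0.06 + 16.1×0.08 + 105.8×0.67 = 82.301 sq m.
For T = 0.30 s, need A₂ = 0.161·V/T = 0.161·359.72/0.30 = 193.050 sabins.
Additional absorption ΔA = 193.050 − 82.301 = 110.7 sabins.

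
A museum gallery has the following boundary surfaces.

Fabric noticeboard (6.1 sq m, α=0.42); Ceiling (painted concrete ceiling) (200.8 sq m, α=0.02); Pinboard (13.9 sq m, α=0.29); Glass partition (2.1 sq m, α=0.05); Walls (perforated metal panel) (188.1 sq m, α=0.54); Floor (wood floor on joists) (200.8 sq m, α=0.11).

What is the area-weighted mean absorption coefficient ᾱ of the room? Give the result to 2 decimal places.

S = Σ Sᵢ = 6.1 + 200.8 + 13.9 + 2.1 + 188.1 + 200.8 = 611.8 sq m.
A = 6.1·0.42 + 200.8·0.02 + 13.9·0.29 + 2.1·0.05 + 188.1·0.54 + 200.8·0.11 = 134.376 sabins.
ᾱ = A/S = 0.22.

0.22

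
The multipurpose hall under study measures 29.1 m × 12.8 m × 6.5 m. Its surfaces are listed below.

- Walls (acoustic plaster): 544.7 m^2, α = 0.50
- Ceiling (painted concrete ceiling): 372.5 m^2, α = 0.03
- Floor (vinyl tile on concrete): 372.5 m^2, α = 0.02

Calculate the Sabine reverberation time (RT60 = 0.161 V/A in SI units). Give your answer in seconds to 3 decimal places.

1.340 sec

Total absorption A = 544.7*0.50 + 372.5*0.03 + 372.5*0.02
  = 272.350 + 11.175 + 7.450 = 290.975 m^2 sabins.
V = 29.1·12.8·6.5 = 2421.12 m³.
RT60 = 0.161 · V / A = 0.161 × 2421.12 / 290.975 = 1.340 s.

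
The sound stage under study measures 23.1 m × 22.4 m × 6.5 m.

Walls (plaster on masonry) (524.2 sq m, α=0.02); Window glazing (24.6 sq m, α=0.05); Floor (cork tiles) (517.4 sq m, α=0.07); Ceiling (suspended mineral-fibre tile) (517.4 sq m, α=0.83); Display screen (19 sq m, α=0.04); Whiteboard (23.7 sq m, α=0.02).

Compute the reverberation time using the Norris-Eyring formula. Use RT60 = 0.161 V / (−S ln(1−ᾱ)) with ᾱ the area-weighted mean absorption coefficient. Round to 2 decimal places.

Total surface area S = 524.2 + 24.6 + 517.4 + 517.4 + 19 + 23.7 = 1626.3 sq m.
Σ(Sᵢαᵢ) = 524.2×0.02 + 24.6×0.05 + 517.4×0.07 + 517.4×0.83 + 19×0.04 + 23.7×0.02 = 478.608.
ᾱ = 478.608 / 1626.3 = 0.2943.
Eyring denominator: −S ln(1−ᾱ) = 566.871.
V = 23.1 × 22.4 × 6.5 = 3363.36 m³.
RT60 = 0.161 × 3363.36 / 566.871 = 0.96 s.

0.96 s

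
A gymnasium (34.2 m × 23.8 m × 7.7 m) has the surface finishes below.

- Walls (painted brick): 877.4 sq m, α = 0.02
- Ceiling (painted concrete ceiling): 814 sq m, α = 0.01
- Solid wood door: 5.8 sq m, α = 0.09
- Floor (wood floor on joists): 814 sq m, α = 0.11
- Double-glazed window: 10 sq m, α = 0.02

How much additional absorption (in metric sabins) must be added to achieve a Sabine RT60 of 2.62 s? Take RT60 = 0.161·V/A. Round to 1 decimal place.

269.2 sabins

Summing Sᵢαᵢ: 17.548 + 8.140 + 0.522 + 89.540 + 0.200 → A₁ = 115.950 sabins.
For T = 2.62 s, need A₂ = 0.161·V/T = 0.161·6267.492/2.62 = 385.140 sabins.
Shortfall: 385.140 − 115.950 = 269.2 sabins.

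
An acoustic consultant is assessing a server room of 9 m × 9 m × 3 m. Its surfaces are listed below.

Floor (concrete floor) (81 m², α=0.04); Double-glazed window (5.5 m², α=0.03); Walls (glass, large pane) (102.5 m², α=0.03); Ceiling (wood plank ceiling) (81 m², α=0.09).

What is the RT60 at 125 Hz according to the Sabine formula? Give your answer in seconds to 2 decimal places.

A = Σ Sᵢαᵢ = 81*0.04 + 5.5*0.03 + 102.5*0.03 + 81*0.09 = 13.770 sabins.
V = 9·9·3 = 243 m³.
T = 0.161 V/A = 0.161·243/13.770 = 2.84 s.

2.84 seconds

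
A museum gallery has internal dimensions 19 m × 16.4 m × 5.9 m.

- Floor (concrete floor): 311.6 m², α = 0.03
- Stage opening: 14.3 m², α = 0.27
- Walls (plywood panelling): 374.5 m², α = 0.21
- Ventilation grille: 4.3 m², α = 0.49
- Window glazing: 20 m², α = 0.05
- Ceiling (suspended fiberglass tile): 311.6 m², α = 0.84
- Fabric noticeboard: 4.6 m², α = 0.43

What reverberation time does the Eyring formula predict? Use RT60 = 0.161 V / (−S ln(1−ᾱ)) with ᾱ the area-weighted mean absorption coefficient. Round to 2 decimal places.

Total surface area S = 311.6 + 14.3 + 374.5 + 4.3 + 20 + 311.6 + 4.6 = 1040.9 m².
Absorption A = 311.6×0.03 + 14.3×0.27 + 374.5×0.21 + 4.3×0.49 + 20×0.05 + 311.6×0.84 + 4.6×0.43 = 358.683 sabins.
ᾱ = 358.683 / 1040.9 = 0.3446.
−S·ln(1−ᾱ) = −1040.9 × ln(1 − 0.3446) = 439.790.
V = 19 × 16.4 × 5.9 = 1838.44 m³.
T = 0.161·V/[−S·ln(1−ᾱ)] = 0.161·1838.44/439.790 = 0.67 s.

0.67 s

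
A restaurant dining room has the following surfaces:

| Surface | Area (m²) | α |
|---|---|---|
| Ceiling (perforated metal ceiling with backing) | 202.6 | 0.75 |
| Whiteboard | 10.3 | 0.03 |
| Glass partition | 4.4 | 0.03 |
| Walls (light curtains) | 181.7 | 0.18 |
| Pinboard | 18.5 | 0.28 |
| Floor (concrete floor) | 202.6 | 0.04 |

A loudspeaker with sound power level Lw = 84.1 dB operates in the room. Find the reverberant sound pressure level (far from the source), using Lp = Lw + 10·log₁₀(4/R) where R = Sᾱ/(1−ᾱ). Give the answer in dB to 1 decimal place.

Σ(Sᵢαᵢ) = 202.6·0.75 + 10.3·0.03 + 4.4·0.03 + 181.7·0.18 + 18.5·0.28 + 202.6·0.04 = 198.381; total area S = 620.1 m².
ᾱ = 198.381/620.1 = 0.3199; R = Sᾱ/(1−ᾱ) = 198.381/(1−0.3199) = 291.694 m².
Lp = Lw + 10 log₁₀(4/R) = 84.1 -18.63 = 65.5 dB.

65.5 dB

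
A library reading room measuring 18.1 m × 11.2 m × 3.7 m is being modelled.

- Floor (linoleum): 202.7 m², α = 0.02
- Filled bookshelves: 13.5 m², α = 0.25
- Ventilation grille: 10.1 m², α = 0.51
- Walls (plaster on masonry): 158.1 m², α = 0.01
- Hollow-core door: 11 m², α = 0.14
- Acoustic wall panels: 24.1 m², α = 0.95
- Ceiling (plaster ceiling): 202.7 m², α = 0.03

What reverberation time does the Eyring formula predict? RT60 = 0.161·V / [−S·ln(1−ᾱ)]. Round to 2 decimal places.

Total surface area S = 202.7 + 13.5 + 10.1 + 158.1 + 11 + 24.1 + 202.7 = 622.2 m².
Σ(Sᵢαᵢ) = 202.7×0.02 + 13.5×0.25 + 10.1×0.51 + 158.1×0.01 + 11×0.14 + 24.1×0.95 + 202.7×0.03 = 44.677.
Mean coefficient ᾱ = A/S = 0.0718.
−S·ln(1−ᾱ) = −622.2 × ln(1 − 0.0718) = 46.359.
V = 18.1 × 11.2 × 3.7 = 750.064 m³.
RT60 = 0.161 × 750.064 / 46.359 = 2.60 s.

2.60 s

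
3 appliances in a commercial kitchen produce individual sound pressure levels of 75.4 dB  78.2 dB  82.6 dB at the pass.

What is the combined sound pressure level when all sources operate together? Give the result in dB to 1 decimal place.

84.5 dB

Converting to relative power and adding: 10^(75.4/10) + 10^(78.2/10) + 10^(82.6/10) = 2.827e+08.
Back to dB: 10·log₁₀ Σ = 84.5 dB.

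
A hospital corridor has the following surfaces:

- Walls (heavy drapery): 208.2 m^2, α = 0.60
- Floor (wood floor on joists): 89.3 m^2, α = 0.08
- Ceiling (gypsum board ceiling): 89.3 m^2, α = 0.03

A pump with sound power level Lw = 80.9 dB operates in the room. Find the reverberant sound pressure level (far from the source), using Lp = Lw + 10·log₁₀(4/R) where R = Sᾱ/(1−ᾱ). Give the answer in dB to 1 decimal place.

Σ(Sᵢαᵢ) = 208.2·0.60 + 89.3·0.08 + 89.3·0.03 = 134.743; total area S = 386.8 m^2.
ᾱ = 134.743/386.8 = 0.3484; R = Sᾱ/(1−ᾱ) = 134.743/(1−0.3484) = 206.788 m^2.
Lp = 80.9 + 10·log₁₀(4/206.788) = 80.9 + (-17.13) = 63.8 dB.

63.8 dB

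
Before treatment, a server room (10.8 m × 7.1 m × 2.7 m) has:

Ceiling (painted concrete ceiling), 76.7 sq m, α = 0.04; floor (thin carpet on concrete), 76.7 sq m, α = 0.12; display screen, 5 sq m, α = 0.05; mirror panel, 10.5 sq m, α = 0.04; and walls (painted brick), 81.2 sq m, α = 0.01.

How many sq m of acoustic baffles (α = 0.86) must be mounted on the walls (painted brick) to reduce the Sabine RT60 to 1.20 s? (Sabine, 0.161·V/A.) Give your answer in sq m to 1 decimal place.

16.5

Equivalent absorption area: A₁ = 76.7×0.04 + 76.7×0.12 + 5×0.05 + 10.5×0.04 + 81.2×0.01 = 13.754 sq m.
V = 207.036 m³. Target absorption A₂ = 0.161 × 207.036 / 1.20 = 27.777 sabins.
ΔA needed = 27.777 − 13.754 = 14.023 sabins.
Net gain per sq m: Δα = 0.86 − 0.01 = 0.85.
Area = ΔA/Δα = 14.023/0.85 = 16.5 sq m.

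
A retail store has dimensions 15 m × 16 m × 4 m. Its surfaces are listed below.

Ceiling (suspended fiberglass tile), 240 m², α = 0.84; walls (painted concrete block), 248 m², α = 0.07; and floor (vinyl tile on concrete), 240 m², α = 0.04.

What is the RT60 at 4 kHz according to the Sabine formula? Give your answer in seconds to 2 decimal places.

0.68 s

Total absorption A = 240×0.84 + 248×0.07 + 240×0.04
  = 201.600 + 17.360 + 9.600 = 228.560 m² sabins.
V = 15·16·4 = 960 m³.
RT60 = 0.161 · V / A = 0.161 × 960 / 228.560 = 0.68 s.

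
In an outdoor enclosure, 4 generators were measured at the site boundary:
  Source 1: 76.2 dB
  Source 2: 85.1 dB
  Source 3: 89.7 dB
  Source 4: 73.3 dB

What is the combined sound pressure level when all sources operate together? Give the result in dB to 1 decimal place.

91.2 dB

Sum in the linear (power) domain: Σ 10^(Lᵢ/10) = 10^(76.2/10) + 10^(85.1/10) + 10^(89.7/10) + 10^(73.3/10) = 1.32e+09.
Back to dB: 10·log₁₀ Σ = 91.2 dB.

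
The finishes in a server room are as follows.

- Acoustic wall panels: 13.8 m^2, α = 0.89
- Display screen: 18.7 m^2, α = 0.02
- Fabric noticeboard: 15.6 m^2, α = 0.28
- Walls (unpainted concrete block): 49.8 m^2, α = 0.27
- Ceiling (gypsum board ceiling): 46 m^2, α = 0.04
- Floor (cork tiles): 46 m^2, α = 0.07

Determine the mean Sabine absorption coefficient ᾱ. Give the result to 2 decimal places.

0.19

Total surface area S = 189.9 m^2.
Σ(Sᵢαᵢ) = 13.8*0.89 + 18.7*0.02 + 15.6*0.28 + 49.8*0.27 + 46*0.04 + 46*0.07 = 35.530.
ᾱ = 35.530 / 189.9 = 0.19.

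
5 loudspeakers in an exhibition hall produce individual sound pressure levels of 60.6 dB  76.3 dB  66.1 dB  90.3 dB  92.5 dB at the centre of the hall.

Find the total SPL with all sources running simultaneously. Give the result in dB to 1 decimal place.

Converting to relative power and adding: 10^(60.6/10) + 10^(76.3/10) + 10^(66.1/10) + 10^(90.3/10) + 10^(92.5/10) = 2.898e+09.
Back to dB: 10·log₁₀ Σ = 94.6 dB.

94.6 dB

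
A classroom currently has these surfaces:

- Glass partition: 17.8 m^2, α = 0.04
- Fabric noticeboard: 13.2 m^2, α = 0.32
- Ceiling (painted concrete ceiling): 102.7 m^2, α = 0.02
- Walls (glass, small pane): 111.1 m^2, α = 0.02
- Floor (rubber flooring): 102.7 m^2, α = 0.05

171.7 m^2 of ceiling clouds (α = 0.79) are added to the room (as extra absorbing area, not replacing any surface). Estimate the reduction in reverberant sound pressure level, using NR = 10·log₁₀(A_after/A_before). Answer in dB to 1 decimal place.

Equivalent absorption area: A_before = 17.8×0.04 + 13.2×0.32 + 102.7×0.02 + 111.1×0.02 + 102.7×0.05 = 14.347 m^2.
Treatment contributes 171.7·0.79 = 135.643 sabins.
A_after = 14.347 + 135.643 = 149.990 sabins.
Reduction = 10 log₁₀(A_after/A_before) = 10 log₁₀(10.4545) = 10.2 dB.

10.2 dB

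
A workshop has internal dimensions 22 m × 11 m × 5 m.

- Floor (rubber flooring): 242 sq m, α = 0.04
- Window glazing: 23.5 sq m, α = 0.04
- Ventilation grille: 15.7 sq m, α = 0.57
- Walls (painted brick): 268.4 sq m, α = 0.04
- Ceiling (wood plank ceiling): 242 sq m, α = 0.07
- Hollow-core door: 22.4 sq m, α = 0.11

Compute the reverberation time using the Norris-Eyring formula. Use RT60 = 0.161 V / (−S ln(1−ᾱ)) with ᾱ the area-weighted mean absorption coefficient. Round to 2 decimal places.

3.80 seconds

S = Σ Sᵢ = 814.0 sq m.
Absorption A = 242×0.04 + 23.5×0.04 + 15.7×0.57 + 268.4×0.04 + 242×0.07 + 22.4×0.11 = 49.709 sabins.
ᾱ = 49.709 / 814.0 = 0.0611.
−S·ln(1−ᾱ) = −814.0 × ln(1 − 0.0611) = 51.320.
V = 22 × 11 × 5 = 1210 m³.
T = 0.161·V/[−S·ln(1−ᾱ)] = 0.161·1210/51.320 = 3.80 s.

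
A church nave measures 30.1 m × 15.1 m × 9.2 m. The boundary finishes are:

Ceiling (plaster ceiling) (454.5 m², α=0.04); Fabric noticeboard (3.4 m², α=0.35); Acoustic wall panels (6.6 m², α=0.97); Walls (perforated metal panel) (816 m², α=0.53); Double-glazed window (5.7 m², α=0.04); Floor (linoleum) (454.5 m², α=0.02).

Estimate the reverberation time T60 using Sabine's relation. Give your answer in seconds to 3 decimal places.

A = Σ Sᵢαᵢ = 454.5×0.04 + 3.4×0.35 + 6.6×0.97 + 816×0.53 + 5.7×0.04 + 454.5×0.02 = 467.570 sabins.
Room volume: 4181.492 m³.
Sabine: RT60 = 0.161 × 4181.492 / 467.570 = 1.440 s.

1.440 s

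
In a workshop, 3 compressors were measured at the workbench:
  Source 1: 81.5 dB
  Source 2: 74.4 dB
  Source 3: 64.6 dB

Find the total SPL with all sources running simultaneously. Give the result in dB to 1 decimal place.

Σ 10^(Lᵢ/10) = 1.717e+08.
Combined level = 10 log₁₀(1.717e+08) = 82.3 dB.

82.3 dB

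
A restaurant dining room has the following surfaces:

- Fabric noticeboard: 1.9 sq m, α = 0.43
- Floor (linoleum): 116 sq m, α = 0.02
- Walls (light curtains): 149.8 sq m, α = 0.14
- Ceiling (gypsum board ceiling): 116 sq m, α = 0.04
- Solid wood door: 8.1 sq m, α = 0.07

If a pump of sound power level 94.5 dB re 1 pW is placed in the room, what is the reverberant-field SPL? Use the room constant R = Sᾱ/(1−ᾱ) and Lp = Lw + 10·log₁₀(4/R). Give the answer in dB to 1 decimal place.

85.5 dB

A = 29.316 sabins; S = 391.8 sq m.
ᾱ = 29.316/391.8 = 0.0748; R = Sᾱ/(1−ᾱ) = 29.316/(1−0.0748) = 31.686 sq m.
Lp = Lw + 10 log₁₀(4/R) = 94.5 -8.99 = 85.5 dB.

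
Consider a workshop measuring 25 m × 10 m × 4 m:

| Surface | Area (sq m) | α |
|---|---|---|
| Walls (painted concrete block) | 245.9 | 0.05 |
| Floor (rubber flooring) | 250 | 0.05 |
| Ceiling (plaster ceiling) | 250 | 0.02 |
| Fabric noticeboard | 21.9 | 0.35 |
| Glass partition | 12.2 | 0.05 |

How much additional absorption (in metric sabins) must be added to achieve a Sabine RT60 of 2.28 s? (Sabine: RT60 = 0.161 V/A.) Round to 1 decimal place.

32.5 sabins

A₁ = Σ Sᵢαᵢ = 245.9*0.05 + 250*0.05 + 250*0.02 + 21.9*0.35 + 12.2*0.05 = 38.070 sabins.
Target A₂ = 0.161·1000/2.28 = 70.614 sabins (V = 1000 m³).
ΔA = A₂ − A₁ = 70.614 − 38.070 = 32.5 sabins.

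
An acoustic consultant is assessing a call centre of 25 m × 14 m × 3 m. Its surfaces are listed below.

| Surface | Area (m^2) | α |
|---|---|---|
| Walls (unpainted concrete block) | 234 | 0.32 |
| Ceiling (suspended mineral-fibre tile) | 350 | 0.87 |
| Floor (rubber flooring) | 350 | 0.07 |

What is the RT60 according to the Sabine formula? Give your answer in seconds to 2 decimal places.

Total absorption A = 234×0.32 + 350×0.87 + 350×0.07
  = 74.880 + 304.500 + 24.500 = 403.880 m^2 sabins.
Room volume: 1050 m³.
T = 0.161 V/A = 0.161·1050/403.880 = 0.42 s.

0.42 s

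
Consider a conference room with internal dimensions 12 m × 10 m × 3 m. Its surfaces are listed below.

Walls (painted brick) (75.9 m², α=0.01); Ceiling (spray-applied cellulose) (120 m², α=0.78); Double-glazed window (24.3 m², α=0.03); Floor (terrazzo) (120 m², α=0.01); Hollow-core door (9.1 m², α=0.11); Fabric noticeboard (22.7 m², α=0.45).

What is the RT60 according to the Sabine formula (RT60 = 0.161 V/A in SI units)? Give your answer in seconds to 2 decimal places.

0.54 s

A = Σ Sᵢαᵢ = 75.9·0.01 + 120·0.78 + 24.3·0.03 + 120·0.01 + 9.1·0.11 + 22.7·0.45 = 107.504 sabins.
V = 12·10·3 = 360 m³.
RT60 = 0.161 · V / A = 0.161 × 360 / 107.504 = 0.54 s.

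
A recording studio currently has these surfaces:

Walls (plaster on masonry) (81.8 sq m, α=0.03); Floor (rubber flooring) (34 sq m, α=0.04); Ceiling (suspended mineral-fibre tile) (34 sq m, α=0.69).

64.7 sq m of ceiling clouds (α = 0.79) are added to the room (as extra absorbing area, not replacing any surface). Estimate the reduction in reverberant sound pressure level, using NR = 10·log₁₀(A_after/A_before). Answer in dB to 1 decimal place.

4.6 dB

Total absorption A_before = 81.8×0.03 + 34×0.04 + 34×0.69
  = 2.454 + 1.360 + 23.460 = 27.274 sq m sabins.
Treatment contributes 64.7·0.79 = 51.113 sabins.
A_after = 27.274 + 51.113 = 78.387 sabins.
NR = 10·log₁₀(78.387/27.274) = 4.6 dB.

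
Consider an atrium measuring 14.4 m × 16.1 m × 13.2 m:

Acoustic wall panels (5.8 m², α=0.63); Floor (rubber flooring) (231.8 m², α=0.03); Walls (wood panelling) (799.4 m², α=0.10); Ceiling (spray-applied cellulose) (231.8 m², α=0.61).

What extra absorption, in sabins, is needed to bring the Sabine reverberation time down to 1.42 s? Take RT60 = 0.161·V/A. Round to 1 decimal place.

Equivalent absorption area: A₁ = 5.8*0.63 + 231.8*0.03 + 799.4*0.10 + 231.8*0.61 = 231.946 m².
V = 3060.288 m³. Required absorption A₂ = 0.161 × 3060.288 / 1.42 = 346.976 sabins.
Additional absorption ΔA = 346.976 − 231.946 = 115.0 sabins.

115.0 sabins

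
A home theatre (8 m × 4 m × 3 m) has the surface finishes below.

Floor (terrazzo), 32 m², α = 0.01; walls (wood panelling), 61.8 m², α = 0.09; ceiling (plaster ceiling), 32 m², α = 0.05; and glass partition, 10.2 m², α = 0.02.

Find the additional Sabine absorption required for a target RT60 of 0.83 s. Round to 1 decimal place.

10.9 sabins

Summing Sᵢαᵢ: 0.320 + 5.562 + 1.600 + 0.204 → A₁ = 7.686 sabins.
Target A₂ = 0.161·96/0.83 = 18.622 sabins (V = 96 m³).
Additional absorption ΔA = 18.622 − 7.686 = 10.9 sabins.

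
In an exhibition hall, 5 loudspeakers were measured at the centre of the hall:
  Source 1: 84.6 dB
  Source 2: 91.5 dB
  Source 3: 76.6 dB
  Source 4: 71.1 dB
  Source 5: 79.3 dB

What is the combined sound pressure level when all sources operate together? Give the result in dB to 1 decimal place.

92.7 dB

Σ 10^(Lᵢ/10) = 1.845e+09.
Combined level = 10 log₁₀(1.845e+09) = 92.7 dB.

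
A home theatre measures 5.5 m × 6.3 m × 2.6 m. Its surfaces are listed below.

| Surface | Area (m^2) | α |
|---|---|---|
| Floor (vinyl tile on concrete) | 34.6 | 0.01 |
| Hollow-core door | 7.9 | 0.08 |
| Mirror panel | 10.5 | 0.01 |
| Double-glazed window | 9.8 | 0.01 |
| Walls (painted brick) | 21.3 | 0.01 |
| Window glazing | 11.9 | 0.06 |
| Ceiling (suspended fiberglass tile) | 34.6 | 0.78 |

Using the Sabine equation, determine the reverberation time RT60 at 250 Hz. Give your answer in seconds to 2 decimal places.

0.50 seconds

A = Σ Sᵢαᵢ = 34.6×0.01 + 7.9×0.08 + 10.5×0.01 + 9.8×0.01 + 21.3×0.01 + 11.9×0.06 + 34.6×0.78 = 29.096 sabins.
Volume V = 5.5 × 6.3 × 2.6 = 90.09 m³.
T = 0.161 V/A = 0.161·90.09/29.096 = 0.50 s.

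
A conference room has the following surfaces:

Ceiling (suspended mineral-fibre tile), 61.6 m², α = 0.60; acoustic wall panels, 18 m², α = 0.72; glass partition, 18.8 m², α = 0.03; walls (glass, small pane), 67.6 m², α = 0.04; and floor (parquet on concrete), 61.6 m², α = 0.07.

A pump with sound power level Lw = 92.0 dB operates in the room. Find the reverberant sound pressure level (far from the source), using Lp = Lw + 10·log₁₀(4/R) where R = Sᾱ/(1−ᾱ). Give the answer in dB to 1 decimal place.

79.2 dB

Σ(Sᵢαᵢ) = 61.6·0.60 + 18·0.72 + 18.8·0.03 + 67.6·0.04 + 61.6·0.07 = 57.500; total area S = 227.6 m².
ᾱ = 0.2526, so room constant R = A/(1−ᾱ) = 76.933 m².
Lp = Lw + 10 log₁₀(4/R) = 92.0 -12.84 = 79.2 dB.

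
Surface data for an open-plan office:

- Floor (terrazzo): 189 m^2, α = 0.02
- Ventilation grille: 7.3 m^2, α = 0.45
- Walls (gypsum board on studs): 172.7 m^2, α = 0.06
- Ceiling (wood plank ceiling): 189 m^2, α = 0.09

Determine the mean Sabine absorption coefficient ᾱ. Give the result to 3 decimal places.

0.062

Total surface area S = 558.0 m^2.
Weighted sum Σ Sα = 34.437.
ᾱ = 34.437 / 558.0 = 0.062.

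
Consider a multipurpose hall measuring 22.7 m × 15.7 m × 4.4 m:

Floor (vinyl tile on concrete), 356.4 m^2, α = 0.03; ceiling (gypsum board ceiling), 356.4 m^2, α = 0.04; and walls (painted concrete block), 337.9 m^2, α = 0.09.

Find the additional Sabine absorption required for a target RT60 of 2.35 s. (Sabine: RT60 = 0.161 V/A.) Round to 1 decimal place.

52.1 sabins

Summing Sᵢαᵢ: 10.692 + 14.256 + 30.411 → A₁ = 55.359 sabins.
For T = 2.35 s, need A₂ = 0.161·V/T = 0.161·1568.116/2.35 = 107.433 sabins.
ΔA = A₂ − A₁ = 107.433 − 55.359 = 52.1 sabins.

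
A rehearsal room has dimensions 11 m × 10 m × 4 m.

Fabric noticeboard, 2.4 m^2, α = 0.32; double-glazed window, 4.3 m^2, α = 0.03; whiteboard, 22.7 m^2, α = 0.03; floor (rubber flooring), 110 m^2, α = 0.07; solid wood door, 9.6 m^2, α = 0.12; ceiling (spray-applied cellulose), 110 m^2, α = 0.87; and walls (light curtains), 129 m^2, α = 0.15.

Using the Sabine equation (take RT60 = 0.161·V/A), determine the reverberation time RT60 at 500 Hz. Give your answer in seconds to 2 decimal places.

Summing Sᵢαᵢ: 0.768 + 0.129 + 0.681 + 7.700 + 1.152 + 95.700 + 19.350 → A = 125.480 sabins.
V = 11·10·4 = 440 m³.
T = 0.161 V/A = 0.161·440/125.480 = 0.56 s.

0.56 s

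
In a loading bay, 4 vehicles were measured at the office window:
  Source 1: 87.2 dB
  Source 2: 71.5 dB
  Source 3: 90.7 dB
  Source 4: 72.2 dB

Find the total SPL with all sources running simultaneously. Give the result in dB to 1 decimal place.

92.4 dB

Σ 10^(Lᵢ/10) = 1.73e+09.
Back to dB: 10·log₁₀ Σ = 92.4 dB.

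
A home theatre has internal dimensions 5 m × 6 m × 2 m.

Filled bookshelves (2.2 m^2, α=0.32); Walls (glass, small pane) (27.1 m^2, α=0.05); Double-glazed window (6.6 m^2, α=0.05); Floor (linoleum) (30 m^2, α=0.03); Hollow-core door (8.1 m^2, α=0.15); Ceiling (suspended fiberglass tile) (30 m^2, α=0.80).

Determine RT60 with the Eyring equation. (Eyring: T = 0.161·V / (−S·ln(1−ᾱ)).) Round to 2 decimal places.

Total surface area S = 2.2 + 27.1 + 6.6 + 30 + 8.1 + 30 = 104.0 m^2.
Absorption A = 2.2×0.32 + 27.1×0.05 + 6.6×0.05 + 30×0.03 + 8.1×0.15 + 30×0.80 = 28.504 sabins.
ᾱ = 28.504 / 104.0 = 0.2741.
Eyring denominator: −S ln(1−ᾱ) = 33.316.
V = 5 × 6 × 2 = 60 m³.
RT60 = 0.161 × 60 / 33.316 = 0.29 s.

0.29 sec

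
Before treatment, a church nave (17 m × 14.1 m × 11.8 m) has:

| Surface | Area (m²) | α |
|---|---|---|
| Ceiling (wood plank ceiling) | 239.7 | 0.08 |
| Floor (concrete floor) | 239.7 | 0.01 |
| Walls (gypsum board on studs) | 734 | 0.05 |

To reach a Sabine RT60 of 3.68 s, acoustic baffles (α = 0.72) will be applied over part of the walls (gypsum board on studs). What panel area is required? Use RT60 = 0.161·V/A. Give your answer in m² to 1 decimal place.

97.7

Summing Sᵢαᵢ: 19.176 + 2.397 + 36.700 → A₁ = 58.273 sabins.
V = 2828.46 m³. Target absorption A₂ = 0.161 × 2828.46 / 3.68 = 123.745 sabins.
Absorption to add: 123.745 − 58.273 = 65.472 sabins.
Each m² of panel replacing the walls (gypsum board on studs) adds (0.72 − 0.05) = 0.67 sabins.
Area = ΔA/Δα = 65.472/0.67 = 97.7 m².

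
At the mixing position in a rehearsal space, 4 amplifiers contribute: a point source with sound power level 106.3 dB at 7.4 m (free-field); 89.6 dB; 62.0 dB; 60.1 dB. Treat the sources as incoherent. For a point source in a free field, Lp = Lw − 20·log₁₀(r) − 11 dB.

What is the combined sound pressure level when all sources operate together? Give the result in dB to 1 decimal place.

Source at 7.4 m: Lp = 106.3 − 20·log₁₀(7.4) − 11 = 77.9 dB.
Converting to relative power and adding: 10^(77.9/10) + 10^(89.6/10) + 10^(62.0/10) + 10^(60.1/10) = 9.763e+08.
L_total = 10·log₁₀(9.763e+08) = 89.9 dB.

89.9 dB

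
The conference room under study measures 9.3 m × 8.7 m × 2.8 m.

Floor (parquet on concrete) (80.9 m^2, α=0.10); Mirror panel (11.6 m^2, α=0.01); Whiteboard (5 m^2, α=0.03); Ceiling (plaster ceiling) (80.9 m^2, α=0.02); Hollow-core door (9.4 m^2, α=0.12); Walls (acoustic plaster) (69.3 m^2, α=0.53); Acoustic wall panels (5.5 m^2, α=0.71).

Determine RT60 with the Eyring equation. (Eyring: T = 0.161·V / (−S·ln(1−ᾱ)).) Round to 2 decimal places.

S = Σ Sᵢ = 262.6 m^2.
Σ(Sᵢαᵢ) = 80.9×0.10 + 11.6×0.01 + 5×0.03 + 80.9×0.02 + 9.4×0.12 + 69.3×0.53 + 5.5×0.71 = 51.736.
Mean coefficient ᾱ = A/S = 0.1970.
−S·ln(1−ᾱ) = −262.6 × ln(1 − 0.1970) = 57.615.
V = 9.3 × 8.7 × 2.8 = 226.548 m³.
T = 0.161·V/[−S·ln(1−ᾱ)] = 0.161·226.548/57.615 = 0.63 s.

0.63 sec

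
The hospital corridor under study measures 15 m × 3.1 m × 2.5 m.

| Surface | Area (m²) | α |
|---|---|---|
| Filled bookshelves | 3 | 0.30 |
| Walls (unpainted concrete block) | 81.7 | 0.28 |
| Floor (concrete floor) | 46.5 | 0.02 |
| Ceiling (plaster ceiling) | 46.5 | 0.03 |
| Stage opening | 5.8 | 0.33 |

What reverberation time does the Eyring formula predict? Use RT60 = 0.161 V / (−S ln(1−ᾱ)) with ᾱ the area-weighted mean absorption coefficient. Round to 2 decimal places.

0.62 s

S = Σ Sᵢ = 183.5 m².
Σ(Sᵢαᵢ) = 3×0.30 + 81.7×0.28 + 46.5×0.02 + 46.5×0.03 + 5.8×0.33 = 28.015.
Mean coefficient ᾱ = A/S = 0.1527.
−S·ln(1−ᾱ) = −183.5 × ln(1 − 0.1527) = 30.406.
V = 15 × 3.1 × 2.5 = 116.25 m³.
RT60 = 0.161 × 116.25 / 30.406 = 0.62 s.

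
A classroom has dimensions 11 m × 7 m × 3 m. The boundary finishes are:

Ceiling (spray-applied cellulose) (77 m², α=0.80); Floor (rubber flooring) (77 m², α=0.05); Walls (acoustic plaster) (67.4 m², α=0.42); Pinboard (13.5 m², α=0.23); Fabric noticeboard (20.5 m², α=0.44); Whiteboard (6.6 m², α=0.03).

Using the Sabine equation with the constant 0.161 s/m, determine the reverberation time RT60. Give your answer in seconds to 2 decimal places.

0.35 sec

Summing Sᵢαᵢ: 61.600 + 3.850 + 28.308 + 3.105 + 9.020 + 0.198 → A = 106.081 sabins.
V = 11·7·3 = 231 m³.
Sabine: RT60 = 0.161 × 231 / 106.081 = 0.35 s.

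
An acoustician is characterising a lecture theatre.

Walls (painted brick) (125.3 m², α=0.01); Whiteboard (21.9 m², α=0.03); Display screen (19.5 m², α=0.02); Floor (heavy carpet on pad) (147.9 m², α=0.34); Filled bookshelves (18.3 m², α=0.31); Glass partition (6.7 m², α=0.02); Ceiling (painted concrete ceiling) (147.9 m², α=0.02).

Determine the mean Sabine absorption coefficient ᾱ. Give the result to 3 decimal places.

S = Σ Sᵢ = 125.3 + 21.9 + 19.5 + 147.9 + 18.3 + 6.7 + 147.9 = 487.5 m².
Weighted sum Σ Sα = 61.351.
ᾱ = A/S = 0.126.

0.126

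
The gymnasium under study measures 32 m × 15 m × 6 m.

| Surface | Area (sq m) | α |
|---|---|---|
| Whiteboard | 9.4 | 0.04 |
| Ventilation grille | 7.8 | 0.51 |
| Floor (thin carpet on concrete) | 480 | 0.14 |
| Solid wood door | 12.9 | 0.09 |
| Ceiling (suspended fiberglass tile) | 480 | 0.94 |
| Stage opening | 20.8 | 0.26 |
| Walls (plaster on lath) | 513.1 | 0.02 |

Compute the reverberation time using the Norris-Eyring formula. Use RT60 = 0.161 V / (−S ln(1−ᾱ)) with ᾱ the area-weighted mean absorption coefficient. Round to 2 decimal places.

0.70 sec

Total surface area S = 9.4 + 7.8 + 480 + 12.9 + 480 + 20.8 + 513.1 = 1524.0 sq m.
Σ(Sᵢαᵢ) = 9.4×0.04 + 7.8×0.51 + 480×0.14 + 12.9×0.09 + 480×0.94 + 20.8×0.26 + 513.1×0.02 = 539.585.
ᾱ = 539.585 / 1524.0 = 0.3541.
Eyring denominator: −S ln(1−ᾱ) = 666.157.
V = 32 × 15 × 6 = 2880 m³.
T = 0.161·V/[−S·ln(1−ᾱ)] = 0.161·2880/666.157 = 0.70 s.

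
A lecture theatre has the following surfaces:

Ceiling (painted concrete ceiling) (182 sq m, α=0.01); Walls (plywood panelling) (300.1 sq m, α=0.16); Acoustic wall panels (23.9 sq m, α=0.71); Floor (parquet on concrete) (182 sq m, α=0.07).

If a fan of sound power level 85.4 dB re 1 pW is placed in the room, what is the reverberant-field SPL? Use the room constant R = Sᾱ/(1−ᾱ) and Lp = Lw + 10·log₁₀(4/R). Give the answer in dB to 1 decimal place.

Σ(Sᵢαᵢ) = 182×0.01 + 300.1×0.16 + 23.9×0.71 + 182×0.07 = 79.545; total area S = 688.0 sq m.
ᾱ = 79.545/688.0 = 0.1156; R = Sᾱ/(1−ᾱ) = 79.545/(1−0.1156) = 89.942 sq m.
Lp = 85.4 + 10·log₁₀(4/89.942) = 85.4 + (-13.52) = 71.9 dB.

71.9 dB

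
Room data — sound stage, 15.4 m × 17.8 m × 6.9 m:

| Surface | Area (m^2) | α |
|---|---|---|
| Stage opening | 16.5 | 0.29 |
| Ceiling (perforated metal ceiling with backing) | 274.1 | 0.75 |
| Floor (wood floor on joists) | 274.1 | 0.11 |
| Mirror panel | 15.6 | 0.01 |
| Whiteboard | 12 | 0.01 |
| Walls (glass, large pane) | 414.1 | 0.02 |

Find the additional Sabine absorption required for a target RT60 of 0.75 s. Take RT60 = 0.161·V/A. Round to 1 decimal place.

157.0 sabins

A₁ = Σ Sᵢαᵢ = 16.5×0.29 + 274.1×0.75 + 274.1×0.11 + 15.6×0.01 + 12×0.01 + 414.1×0.02 = 249.069 sabins.
Target A₂ = 0.161·1891.428/0.75 = 406.027 sabins (V = 1891.428 m³).
ΔA = A₂ − A₁ = 406.027 − 249.069 = 157.0 sabins.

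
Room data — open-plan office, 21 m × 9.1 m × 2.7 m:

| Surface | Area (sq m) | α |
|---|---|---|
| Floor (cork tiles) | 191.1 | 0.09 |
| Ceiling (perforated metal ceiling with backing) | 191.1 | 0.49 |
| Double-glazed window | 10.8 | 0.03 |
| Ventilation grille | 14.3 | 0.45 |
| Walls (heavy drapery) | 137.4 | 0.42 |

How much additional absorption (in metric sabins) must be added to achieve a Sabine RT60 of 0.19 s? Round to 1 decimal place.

Total absorption A₁ = 191.1*0.09 + 191.1*0.49 + 10.8*0.03 + 14.3*0.45 + 137.4*0.42
  = 17.199 + 93.639 + 0.324 + 6.435 + 57.708 = 175.305 sq m sabins.
For T = 0.19 s, need A₂ = 0.161·V/T = 0.161·515.97/0.19 = 437.217 sabins.
Shortfall: 437.217 − 175.305 = 261.9 sabins.

261.9 sabins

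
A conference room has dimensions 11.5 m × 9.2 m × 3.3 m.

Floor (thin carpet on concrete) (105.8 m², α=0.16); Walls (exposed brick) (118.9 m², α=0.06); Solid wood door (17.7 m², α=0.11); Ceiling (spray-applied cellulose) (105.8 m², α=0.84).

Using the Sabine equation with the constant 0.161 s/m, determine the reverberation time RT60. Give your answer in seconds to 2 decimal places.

0.49 s

Equivalent absorption area: A = 105.8×0.16 + 118.9×0.06 + 17.7×0.11 + 105.8×0.84 = 114.881 m².
Room volume: 349.14 m³.
T = 0.161 V/A = 0.161·349.14/114.881 = 0.49 s.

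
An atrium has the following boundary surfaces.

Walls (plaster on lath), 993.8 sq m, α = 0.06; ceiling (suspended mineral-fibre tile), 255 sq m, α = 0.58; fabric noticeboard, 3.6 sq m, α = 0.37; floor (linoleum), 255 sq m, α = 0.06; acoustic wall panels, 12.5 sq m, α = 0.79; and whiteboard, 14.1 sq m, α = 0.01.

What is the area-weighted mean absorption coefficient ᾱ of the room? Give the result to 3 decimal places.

S = Σ Sᵢ = 993.8 + 255 + 3.6 + 255 + 12.5 + 14.1 = 1534.0 sq m.
Σ(Sᵢαᵢ) = 993.8·0.06 + 255·0.58 + 3.6·0.37 + 255·0.06 + 12.5·0.79 + 14.1·0.01 = 234.176.
ᾱ = A/S = 0.153.

0.153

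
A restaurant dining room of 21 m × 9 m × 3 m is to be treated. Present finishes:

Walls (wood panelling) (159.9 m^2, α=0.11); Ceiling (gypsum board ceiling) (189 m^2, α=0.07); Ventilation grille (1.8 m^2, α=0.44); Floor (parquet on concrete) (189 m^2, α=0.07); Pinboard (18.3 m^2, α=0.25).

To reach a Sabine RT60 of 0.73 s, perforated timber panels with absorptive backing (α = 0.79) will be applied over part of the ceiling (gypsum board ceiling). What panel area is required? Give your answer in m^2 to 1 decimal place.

105.0

Summing Sᵢαᵢ: 17.589 + 13.230 + 0.792 + 13.230 + 4.575 → A₁ = 49.416 sabins.
Required A₂ = 0.161·567/0.73 = 125.051 sabins.
ΔA needed = 125.051 − 49.416 = 75.635 sabins.
Net gain per m^2: Δα = 0.79 − 0.07 = 0.72.
Area = ΔA/Δα = 75.635/0.72 = 105.0 m^2.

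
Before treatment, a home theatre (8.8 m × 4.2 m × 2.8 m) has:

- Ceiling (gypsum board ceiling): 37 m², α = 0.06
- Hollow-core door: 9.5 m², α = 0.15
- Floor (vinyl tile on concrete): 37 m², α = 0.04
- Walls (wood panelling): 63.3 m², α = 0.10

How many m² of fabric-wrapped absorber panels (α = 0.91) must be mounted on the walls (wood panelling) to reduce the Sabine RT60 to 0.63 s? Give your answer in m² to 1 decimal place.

Summing Sᵢαᵢ: 2.220 + 1.425 + 1.480 + 6.330 → A₁ = 11.455 sabins.
Required A₂ = 0.161·103.488/0.63 = 26.447 sabins.
ΔA needed = 26.447 − 11.455 = 14.992 sabins.
Net gain per m²: Δα = 0.91 − 0.10 = 0.81.
Area = ΔA/Δα = 14.992/0.81 = 18.5 m².

18.5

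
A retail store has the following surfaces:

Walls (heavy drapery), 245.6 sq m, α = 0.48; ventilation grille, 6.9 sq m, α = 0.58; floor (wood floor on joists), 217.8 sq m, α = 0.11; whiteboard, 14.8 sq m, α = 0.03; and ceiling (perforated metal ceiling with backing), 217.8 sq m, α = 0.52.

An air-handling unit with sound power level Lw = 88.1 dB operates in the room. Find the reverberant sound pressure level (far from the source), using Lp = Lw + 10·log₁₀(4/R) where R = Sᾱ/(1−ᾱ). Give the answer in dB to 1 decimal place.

A = 259.548 sabins; S = 702.9 sq m.
ᾱ = 259.548/702.9 = 0.3693; R = Sᾱ/(1−ᾱ) = 259.548/(1−0.3693) = 411.524 sq m.
Lp = 88.1 + 10·log₁₀(4/411.524) = 88.1 + (-20.12) = 68.0 dB.

68.0 dB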